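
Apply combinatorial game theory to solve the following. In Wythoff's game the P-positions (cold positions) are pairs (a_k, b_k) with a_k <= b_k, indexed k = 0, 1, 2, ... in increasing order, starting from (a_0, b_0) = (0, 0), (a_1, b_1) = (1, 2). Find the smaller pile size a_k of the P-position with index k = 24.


By Wythoff's theorem, a_k = floor(k * phi) and b_k = floor(k * phi^2) = a_k + k, where phi = (1 + sqrt(5))/2 is the golden ratio.
phi = (1 + sqrt(5))/2 = 1.618034
k = 24
k * phi = 24 * 1.618034 = 38.832816
a_24 = floor(k * phi) = 38

38


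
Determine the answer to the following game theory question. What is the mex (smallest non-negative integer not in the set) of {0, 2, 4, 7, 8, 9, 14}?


Set = {0, 2, 4, 7, 8, 9, 14}
0 is in the set.
1 is NOT in the set. This is the mex.
mex = 1

1


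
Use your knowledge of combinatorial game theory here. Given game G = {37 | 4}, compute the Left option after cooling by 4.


Original game: {37 | 4} (a switch {a | b} with a > b).
Cooling by t (for t below the temperature (a - b)/2 = 33/2) taxes each move by t: {a | b} cooled by t is {a - t | b + t}.
Cooling amount: t = 4
Cooled Left option: 37 - 4 = 33
Cooled Right option: 4 + 4 = 8
Cooled game: {33 | 8}
Left option = 33

33


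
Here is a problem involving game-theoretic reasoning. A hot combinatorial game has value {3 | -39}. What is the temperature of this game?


The game is {3 | -39}, a switch {a | b} with numbers a > b.
Cooling {a | b} by t gives {a - t | b + t}, which stops being hot when a - t = b + t, i.e. at t = (a - b)/2. So the temperature of a switch is (a - b)/2.
Temperature = (Left option - Right option) / 2
= (3 - (-39)) / 2
= 42 / 2
= 21

21


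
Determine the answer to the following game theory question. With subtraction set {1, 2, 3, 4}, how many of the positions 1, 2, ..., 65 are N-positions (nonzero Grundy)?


Subtraction set S = {1, 2, 3, 4}, so G(n) = n mod 5.
G(n) = 0 when n is a multiple of 5.
Multiples of 5 in [1, 65]: 13
N-positions (nonzero Grundy) = 65 - 13 = 52

52


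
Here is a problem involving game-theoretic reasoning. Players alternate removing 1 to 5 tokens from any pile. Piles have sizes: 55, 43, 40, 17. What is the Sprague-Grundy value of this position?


Subtraction set: {1, 2, 3, 4, 5}
For this subtraction set, G(n) = n mod 6 (period = max + 1 = 6).
Pile 1 (size 55): G(55) = 55 mod 6 = 1
Pile 2 (size 43): G(43) = 43 mod 6 = 1
Pile 3 (size 40): G(40) = 40 mod 6 = 4
Pile 4 (size 17): G(17) = 17 mod 6 = 5
Total Grundy value = XOR of all: 1 XOR 1 XOR 4 XOR 5 = 1

1


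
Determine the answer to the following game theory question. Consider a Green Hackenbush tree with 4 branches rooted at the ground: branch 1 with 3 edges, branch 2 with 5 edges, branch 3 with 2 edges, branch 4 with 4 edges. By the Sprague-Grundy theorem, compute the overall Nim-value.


The tree has 4 branches from the ground vertex.
In Green Hackenbush, the Nim-value of a simple path of length k is k.
Branch 1: length 3, Nim-value = 3
Branch 2: length 5, Nim-value = 5
Branch 3: length 2, Nim-value = 2
Branch 4: length 4, Nim-value = 4
Total Nim-value = XOR of all branch values:
0 XOR 3 = 3
3 XOR 5 = 6
6 XOR 2 = 4
4 XOR 4 = 0
Nim-value of the tree = 0

0


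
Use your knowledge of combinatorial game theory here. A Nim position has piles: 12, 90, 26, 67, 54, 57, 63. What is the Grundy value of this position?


We need the XOR (exclusive or) of all pile sizes.
After XOR-ing pile 1 (size 12): 0 XOR 12 = 12
After XOR-ing pile 2 (size 90): 12 XOR 90 = 86
After XOR-ing pile 3 (size 26): 86 XOR 26 = 76
After XOR-ing pile 4 (size 67): 76 XOR 67 = 15
After XOR-ing pile 5 (size 54): 15 XOR 54 = 57
After XOR-ing pile 6 (size 57): 57 XOR 57 = 0
After XOR-ing pile 7 (size 63): 0 XOR 63 = 63
The Nim-value of this position is 63.

63


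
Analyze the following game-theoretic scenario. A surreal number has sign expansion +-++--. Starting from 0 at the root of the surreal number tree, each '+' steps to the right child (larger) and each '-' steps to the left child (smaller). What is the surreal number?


Sign expansion: +-++--
Rule: track bounds (lo, hi), initially (-inf, +inf). On '+', the current value becomes lo and we move to the simplest number in (value, hi): value + 1 if hi = +inf, otherwise the midpoint (value + hi)/2. On '-', the current value becomes hi and we move to value - 1 if lo = -inf, otherwise the midpoint (lo + value)/2.
Start at 0.
Step 1: sign = +, move right. Bounds: (0, +inf). Value = 1
Step 2: sign = -, move left. Bounds: (0, 1). Value = 1/2
Step 3: sign = +, move right. Bounds: (1/2, 1). Value = 3/4
Step 4: sign = +, move right. Bounds: (3/4, 1). Value = 7/8
Step 5: sign = -, move left. Bounds: (3/4, 7/8). Value = 13/16
Step 6: sign = -, move left. Bounds: (3/4, 13/16). Value = 25/32
The surreal number with sign expansion +-++-- is 25/32.

25/32


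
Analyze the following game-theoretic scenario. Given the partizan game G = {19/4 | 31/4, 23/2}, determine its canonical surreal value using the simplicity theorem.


Left options: {19/4}, max = 19/4
Right options: {31/4, 23/2}, min = 31/4
All options are numbers and max(Left) < min(Right), so by the simplicity theorem the value is the simplest (earliest-born) number strictly between 19/4 and 31/4.
Integers 5 through 7 all lie strictly between 19/4 and 31/4.
Among integers, the simplest (lowest birthday = smallest |n|; 0 is born on day 0, +-n on day n) is 5.
No non-integer in the interval can be simpler: if x is a non-integer in the interval, then floor(x) or ceil(x) also lies in the interval (the interval contains an integer), and both are proper prefixes of x's sign expansion, i.e. born earlier. So the game value is 5.
Game value = 5

5


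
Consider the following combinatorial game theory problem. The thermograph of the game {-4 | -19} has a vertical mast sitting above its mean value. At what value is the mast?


Game = {-4 | -19}, a switch {a | b} with numbers a > b.
Its thermograph has left wall a - t and right wall b + t, which meet at t = (a - b)/2, where both equal (a + b)/2. So the mast (mean value) is at (a + b)/2.
Mean = (-4 + (-19))/2 = -23/2 = -23/2

-23/2


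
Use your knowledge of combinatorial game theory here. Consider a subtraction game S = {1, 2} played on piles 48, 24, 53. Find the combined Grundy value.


Subtraction set: {1, 2}
For this subtraction set, G(n) = n mod 3 (period = max + 1 = 3).
Pile 1 (size 48): G(48) = 48 mod 3 = 0
Pile 2 (size 24): G(24) = 24 mod 3 = 0
Pile 3 (size 53): G(53) = 53 mod 3 = 2
Total Grundy value = XOR of all: 0 XOR 0 XOR 2 = 2

2


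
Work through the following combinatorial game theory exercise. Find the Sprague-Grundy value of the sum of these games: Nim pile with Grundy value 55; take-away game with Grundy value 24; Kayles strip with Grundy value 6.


By the Sprague-Grundy theorem, the Grundy value of a sum of games is the XOR of individual Grundy values.
Nim pile: Grundy value = 55. Running XOR: 0 XOR 55 = 55
take-away game: Grundy value = 24. Running XOR: 55 XOR 24 = 47
Kayles strip: Grundy value = 6. Running XOR: 47 XOR 6 = 41
The combined Grundy value is 41.

41


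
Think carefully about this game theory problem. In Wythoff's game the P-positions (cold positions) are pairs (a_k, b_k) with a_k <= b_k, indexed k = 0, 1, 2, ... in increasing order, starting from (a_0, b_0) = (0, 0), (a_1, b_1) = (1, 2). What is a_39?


By Wythoff's theorem, a_k = floor(k * phi) and b_k = floor(k * phi^2) = a_k + k, where phi = (1 + sqrt(5))/2 is the golden ratio.
phi = (1 + sqrt(5))/2 = 1.618034
k = 39
k * phi = 39 * 1.618034 = 63.103326
a_39 = floor(k * phi) = 63

63


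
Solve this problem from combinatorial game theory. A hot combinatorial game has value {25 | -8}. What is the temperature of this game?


The game is {25 | -8}, a switch {a | b} with numbers a > b.
Cooling {a | b} by t gives {a - t | b + t}, which stops being hot when a - t = b + t, i.e. at t = (a - b)/2. So the temperature of a switch is (a - b)/2.
Temperature = (Left option - Right option) / 2
= (25 - (-8)) / 2
= 33 / 2
= 33/2

33/2


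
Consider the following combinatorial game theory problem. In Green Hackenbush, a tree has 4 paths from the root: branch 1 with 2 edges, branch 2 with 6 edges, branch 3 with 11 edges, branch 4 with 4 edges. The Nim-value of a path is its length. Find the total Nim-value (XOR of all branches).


The tree has 4 branches from the ground vertex.
In Green Hackenbush, the Nim-value of a simple path of length k is k.
Branch 1: length 2, Nim-value = 2
Branch 2: length 6, Nim-value = 6
Branch 3: length 11, Nim-value = 11
Branch 4: length 4, Nim-value = 4
Total Nim-value = XOR of all branch values:
0 XOR 2 = 2
2 XOR 6 = 4
4 XOR 11 = 15
15 XOR 4 = 11
Nim-value of the tree = 11

11


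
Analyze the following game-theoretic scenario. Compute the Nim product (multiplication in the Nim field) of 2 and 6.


Nim multiplication is bilinear over XOR: (u XOR v) * w = (u*w) XOR (v*w).
So we split each operand into its bit components and XOR the pairwise Nim products.
2 = 2 (as XOR of powers of 2).
6 = 2 + 4 (as XOR of powers of 2).
Using the standard Nim-product table on single bits:
  2*2 = 3,   2*4 = 8,   2*8 = 12,
  4*4 = 6,   4*8 = 11,  8*8 = 13,
and  1*x = x (identity), k*l = l*k (commutative).
Pairwise Nim products:
  2 * 2 = 3
  2 * 4 = 8
XOR them: 3 XOR 8 = 11.
Result: 2 * 6 = 11 (in Nim).

11


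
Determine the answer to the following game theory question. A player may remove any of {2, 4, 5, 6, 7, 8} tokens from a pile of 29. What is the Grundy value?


The subtraction set is S = {2, 4, 5, 6, 7, 8}.
G(k) = mex{ G(k - s) : s in S, s <= k }. We compute iteratively: G(0) = 0.
G(1) = mex({}) = 0
G(2) = mex({0}) = 1
G(3) = mex({0}) = 1
G(4) = mex({0, 1}) = 2
G(5) = mex({0, 1}) = 2
G(6) = mex({0, 1, 2}) = 3
G(7) = mex({0, 1, 2}) = 3
G(8) = mex({0, 1, 2, 3}) = 4
G(9) = mex({0, 1, 2, 3}) = 4
G(10) = mex({1, 2, 3, 4}) = 0
G(11) = mex({1, 2, 3, 4}) = 0
G(12) = mex({0, 2, 3, 4}) = 1
G(13) = mex({0, 2, 3, 4}) = 1
G(14) = mex({0, 1, 3, 4}) = 2
G(15) = mex({0, 1, 3, 4}) = 2
G(16) = mex({0, 1, 2, 4}) = 3
G(17) = mex({0, 1, 2, 4}) = 3
Observe that G(10)..G(17) = 0, 0, 1, 1, 2, 2, 3, 3 repeats G(0)..G(7) = 0, 0, 1, 1, 2, 2, 3, 3.
For k >= max(S) = 8, G(k) is determined by the previous 8 values G(k-8)..G(k-1); a window of 8 consecutive values has recurred shifted by 10, so by induction G(k + 10) = G(k) for all k >= 0: the sequence is periodic from the start with period 10.
One period: G(0..9) = 0, 0, 1, 1, 2, 2, 3, 3, 4, 4.
29 mod 10 = 9, so G(29) = G(9) = 4.

4


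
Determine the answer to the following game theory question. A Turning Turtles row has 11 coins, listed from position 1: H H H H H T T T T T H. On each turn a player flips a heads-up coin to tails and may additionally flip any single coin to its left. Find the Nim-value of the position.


Coins: H H H H H T T T T T H
Key fact: a single head at position k behaves exactly like a Nim heap of size k (turning it to T and optionally flipping a coin at j < k corresponds to moving the heap from k to j, or to 0), and heads combine as a disjunctive sum (two heads at the same place would cancel, matching j XOR j = 0). So the Nim-value is the XOR of the 1-indexed positions of the heads.
Face-up positions (1-indexed): [1, 2, 3, 4, 5, 11]
XOR 0 with 1: 0 XOR 1 = 1
XOR 1 with 2: 1 XOR 2 = 3
XOR 3 with 3: 3 XOR 3 = 0
XOR 0 with 4: 0 XOR 4 = 4
XOR 4 with 5: 4 XOR 5 = 1
XOR 1 with 11: 1 XOR 11 = 10
Nim-value = 10

10


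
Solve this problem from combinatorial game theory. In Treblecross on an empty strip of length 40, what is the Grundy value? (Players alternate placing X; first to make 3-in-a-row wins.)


Treblecross: place X on empty cells; 3-in-a-row wins.
Playing within two cells of an existing X lets the opponent win at once, so sensible play treats the cells i-2..i+2 around each X as dead. The player left with no safe cell loses, so this is a normal-play take-away game on strips of safe cells.
Placing X at cell i (0-indexed) of a strip of k safe cells leaves independent strips of sizes max(0, i-2) and max(0, k-i-3). Hence G(k) = mex{ G(max(0,i-2)) XOR G(max(0,k-i-3)) : 0 <= i < k }, with G(0) = 0.
G(1): splits (0,0):0^0=0 -> mex({0}) = 1
G(2): splits (0,0):0^0=0 -> mex({0}) = 1
G(3): splits (0,0):0^0=0 -> mex({0}) = 1
G(4): splits (0,1):0^1=1 (0,0):0^0=0 -> mex({0, 1}) = 2
G(5): splits (0,2):0^1=1 (0,1):0^1=1 (0,0):0^0=0 -> mex({0, 1}) = 2
G(6) = mex({1}) = 0
G(7) = mex({0, 1, 2}) = 3
G(8) = mex({0, 1, 2}) = 3
G(9) = mex({0, 2}) = 1
G(10) = mex({0, 2, 3}) = 1
G(11) = mex({0, 3}) = 1
G(12) = mex({1, 3}) = 0
G(13) = mex({0, 1, 2, 3}) = 4
G(14) = mex({0, 1, 2}) = 3
G(15) = mex({0, 1, 2}) = 3
G(16) = mex({0, 1, 2, 4}) = 3
G(17) = mex({0, 1, 3, 4}) = 2
G(18) = mex({0, 1, 3, 4}) = 2
G(19) = mex({0, 1, 3, 5}) = 2
G(20) = mex({0, 1, 2, 3, 5}) = 4
G(21) = mex({0, 1, 2, 3, 5}) = 4
G(22) = mex({1, 2, 6}) = 0
G(23) = mex({0, 1, 2, 3, 4, 6}) = 5
G(24) = mex({0, 1, 2, 3, 4}) = 5
G(25) = mex({0, 1, 3, 4, 7}) = 2
G(26) = mex({0, 1, 3, 4, 5, 7}) = 2
G(27) = mex({0, 1, 3, 5}) = 2
G(28) = mex({0, 1, 2, 5}) = 3
G(29) = mex({0, 1, 2, 4, 5, 6}) = 3
G(30) = mex({1, 2, 4, 6}) = 0
G(31) = mex({0, 1, 2, 3, 4, 6}) = 5
G(32) = mex({1, 2, 3, 4, 7}) = 0
G(33) = mex({0, 3, 7}) = 1
G(34) = mex({0, 2, 3, 5, 7}) = 1
G(35) = mex({0, 2, 3, 5, 6}) = 1
G(36) = mex({0, 1, 2, 5, 6}) = 3
G(37) = mex({0, 1, 2, 4, 5, 6}) = 3
G(38) = mex({0, 1, 2, 4}) = 3
G(39) = mex({0, 1, 2, 3, 4, 7}) = 5
G(40) = mex({0, 1, 2, 3, 4, 5, 7}) = 6
Therefore G(40) = 6.

6


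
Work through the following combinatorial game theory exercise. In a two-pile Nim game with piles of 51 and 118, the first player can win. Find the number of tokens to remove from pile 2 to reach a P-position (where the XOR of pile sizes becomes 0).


Piles: 51 and 118
Current XOR: 51 XOR 118 = 69 (non-zero, so this is an N-position).
To make the XOR zero, we need to find a move that balances the piles.
For pile 2 (size 118): target = 118 XOR 69 = 51
We reduce pile 2 from 118 to 51.
Tokens removed: 118 - 51 = 67
Verification: 51 XOR 51 = 0

67


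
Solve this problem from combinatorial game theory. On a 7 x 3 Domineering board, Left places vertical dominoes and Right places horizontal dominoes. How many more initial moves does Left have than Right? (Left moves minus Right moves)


Board is 7 x 3 (rows x cols).
Left (vertical) placements: (rows-1) * cols = 6 * 3 = 18
Right (horizontal) placements: rows * (cols-1) = 7 * 2 = 14
Advantage = Left - Right = 18 - 14 = 4

4


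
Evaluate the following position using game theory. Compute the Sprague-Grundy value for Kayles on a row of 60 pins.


Kayles: a move removes 1 or 2 adjacent pins from a contiguous row.
Removing pins from a row of k leaves two independent rows (a, b) with a + b = k - 1 (one pin) or a + b = k - 2 (two pins); an end removal gives a = 0.
By Sprague-Grundy, G(k) = mex{ G(a) XOR G(b) } over all these splits. G(0) = 0.
G(1): splits (0,0):0^0=0 -> mex({0}) = 1
G(2): splits (0,1):0^1=1 (0,0):0^0=0 -> mex({0, 1}) = 2
G(3): splits (0,2):0^2=2 (1,1):1^1=0 (0,1):0^1=1 -> mex({0, 1, 2}) = 3
G(4): splits (0,3):0^3=3 (1,2):1^2=3 (0,2):0^2=2 (1,1):1^1=0 -> mex({0, 2, 3}) = 1
G(5): splits (0,4):0^1=1 (1,3):1^3=2 (2,2):2^2=0 (0,3):0^3=3 (1,2):1^2=3 -> mex({0, 1, 2, 3}) = 4
G(6) = mex({0, 1, 2, 4}) = 3
G(7) = mex({0, 1, 3, 4, 5}) = 2
G(8) = mex({0, 2, 3, 5, 6}) = 1
G(9) = mex({0, 1, 2, 3, 6, 7}) = 4
G(10) = mex({0, 1, 3, 4, 5, 7}) = 2
G(11) = mex({0, 1, 2, 3, 4, 5}) = 6
G(12) = mex({0, 1, 2, 3, 5, 6, 7}) = 4
G(13) = mex({0, 2, 3, 4, 6, 7}) = 1
G(14) = mex({0, 1, 4, 5, 6, 7}) = 2
G(15) = mex({0, 1, 2, 3, 4, 5, 6}) = 7
G(16) = mex({0, 2, 3, 5, 6, 7}) = 1
G(17) = mex({0, 1, 2, 3, 5, 6, 7}) = 4
G(18) = mex({0, 1, 2, 4, 5, 6}) = 3
G(19) = mex({0, 1, 3, 4, 5, 7}) = 2
G(20) = mex({0, 2, 3, 4, 5, 6, 7}) = 1
G(21) = mex({0, 1, 2, 3, 5, 6, 7}) = 4
G(22) = mex({0, 1, 2, 3, 4, 5, 7}) = 6
G(23) = mex({0, 1, 2, 3, 4, 5, 6}) = 7
G(24) = mex({0, 1, 2, 3, 5, 6, 7}) = 4
G(25) = mex({0, 2, 3, 4, 6, 7}) = 1
G(26) = mex({0, 1, 3, 4, 5, 6, 7}) = 2
G(27) = mex({0, 1, 2, 3, 4, 5, 6, 7}) = 8
G(28) = mex({0, 1, 2, 3, 4, 6, 7, 8}) = 5
G(29) = mex({0, 1, 2, 3, 5, 6, 7, 8, 9}) = 4
G(30) = mex({0, 1, 2, 3, 4, 5, 6, 9, 10}) = 7
G(31) = mex({0, 1, 3, 4, 5, 7, 10, 11}) = 2
G(32) = mex({0, 2, 3, 4, 5, 6, 7, 9, 11}) = 1
G(33) = mex({0, 1, 2, 3, 4, 5, 6, 7, 9, 12}) = 8
G(34) = mex({0, 1, 2, 3, 4, 5, 7, 8, 11, 12}) = 6
G(35) = mex({0, 1, 2, 3, 4, 5, 6, 8, 9, 10, 11}) = 7
G(36) = mex({0, 1, 2, 3, 5, 6, 7, 9, 10}) = 4
G(37) = mex({0, 2, 3, 4, 6, 7, 9, 10, 11, 12}) = 1
G(38) = mex({0, 1, 3, 4, 5, 6, 7, 9, 10, 11, 12}) = 2
G(39) = mex({0, 1, 2, 4, 5, 6, 7, 9, 10, 12, 14}) = 3
G(40) = mex({0, 2, 3, 4, 6, 7, 11, 12, 14}) = 1
G(41) = mex({0, 1, 2, 3, 5, 6, 7, 9, 10, 11, 12}) = 4
G(42) = mex({0, 1, 2, 3, 4, 5, 6, 9, 10}) = 7
G(43) = mex({0, 1, 3, 4, 5, 7, 9, 10, 12, 15}) = 2
G(44) = mex({0, 2, 3, 4, 5, 6, 7, 9, 10, 12, 15}) = 1
G(45) = mex({0, 1, 2, 3, 4, 5, 6, 7, 9, 10, 12, 14}) = 8
G(46) = mex({0, 1, 3, 4, 5, 7, 8, 11, 12, 14}) = 2
G(47) = mex({0, 1, 2, 3, 4, 5, 6, 8, 9, 10, 11, 12}) = 7
G(48) = mex({0, 1, 2, 3, 5, 6, 7, 9, 10}) = 4
G(49) = mex({0, 2, 3, 4, 6, 7, 9, 10, 11, 12, 15}) = 1
G(50) = mex({0, 1, 4, 5, 6, 7, 9, 11, 12, 14, 15}) = 2
G(51) = mex({0, 1, 2, 3, 4, 5, 6, 7, 9, 12, 14, 15}) = 8
G(52) = mex({0, 2, 3, 4, 5, 6, 7, 8, 11, 12, 15}) = 1
G(53) = mex({0, 1, 2, 3, 5, 6, 7, 8, 9, 10, 11, 12}) = 4
G(54) = mex({0, 1, 2, 3, 4, 5, 6, 9, 10}) = 7
G(55) = mex({0, 1, 3, 4, 5, 7, 9, 10, 11, 12}) = 2
G(56) = mex({0, 2, 3, 4, 5, 6, 7, 9, 10, 11, 12, 13, 14}) = 1
G(57) = mex({0, 1, 2, 3, 5, 6, 7, 9, 10, 12, 13, 14, 15}) = 4
G(58) = mex({0, 1, 3, 4, 5, 7, 11, 12, 14, 15}) = 2
G(59) = mex({0, 1, 2, 3, 4, 5, 6, 9, 10, 11, 12, 15}) = 7
G(60) = mex({0, 1, 2, 3, 5, 6, 7, 9, 10}) = 4
Therefore G(60) = 4.

4


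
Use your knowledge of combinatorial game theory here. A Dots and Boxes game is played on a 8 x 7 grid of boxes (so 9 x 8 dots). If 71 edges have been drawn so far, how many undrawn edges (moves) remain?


Grid: 8 x 7 boxes, i.e. 9 rows and 8 columns of dots.
Horizontal edges: (rows + 1) * cols = 9 * 7 = 63
Vertical edges: rows * (cols + 1) = 8 * 8 = 64
Total edges: 63 + 64 = 127
Edges drawn: 71
Remaining: 127 - 71 = 56

56


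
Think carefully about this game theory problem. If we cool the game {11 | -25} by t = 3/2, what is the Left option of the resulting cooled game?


Original game: {11 | -25} (a switch {a | b} with a > b).
Cooling by t (for t below the temperature (a - b)/2 = 18) taxes each move by t: {a | b} cooled by t is {a - t | b + t}.
Cooling amount: t = 3/2
Cooled Left option: 11 - 3/2 = 19/2
Cooled Right option: -25 + 3/2 = -47/2
Cooled game: {19/2 | -47/2}
Left option = 19/2

19/2


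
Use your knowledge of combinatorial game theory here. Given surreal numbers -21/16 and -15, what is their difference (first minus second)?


x = -21/16, y = -15
Converting to common denominator: 16
x = -21/16, y = -240/16
x - y = -21/16 - -15 = 219/16

219/16


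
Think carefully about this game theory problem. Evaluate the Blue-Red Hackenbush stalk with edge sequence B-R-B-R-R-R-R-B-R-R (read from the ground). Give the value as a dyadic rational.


Edges (from ground): B-R-B-R-R-R-R-B-R-R
By Berlekamp's sign-expansion rule, a Blue-Red Hackenbush stalk has the value of the surreal number whose sign sequence is the edge sequence with B -> + and R -> -.
Sign sequence: +-+----+--
Trace the sign expansion in the surreal number tree, starting from 0:
Edge 1: B (sign +) -> bounds (0, +inf), value = 1
Edge 2: R (sign -) -> bounds (0, 1), value = 1/2
Edge 3: B (sign +) -> bounds (1/2, 1), value = 3/4
Edge 4: R (sign -) -> bounds (1/2, 3/4), value = 5/8
Edge 5: R (sign -) -> bounds (1/2, 5/8), value = 9/16
Edge 6: R (sign -) -> bounds (1/2, 9/16), value = 17/32
Edge 7: R (sign -) -> bounds (1/2, 17/32), value = 33/64
Edge 8: B (sign +) -> bounds (33/64, 17/32), value = 67/128
Edge 9: R (sign -) -> bounds (33/64, 67/128), value = 133/256
Edge 10: R (sign -) -> bounds (33/64, 133/256), value = 265/512
Game value = 265/512

265/512


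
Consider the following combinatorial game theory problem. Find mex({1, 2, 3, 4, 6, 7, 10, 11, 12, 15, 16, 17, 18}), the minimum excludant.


Set = {1, 2, 3, 4, 6, 7, 10, 11, 12, 15, 16, 17, 18}
0 is NOT in the set. This is the mex.
mex = 0

0


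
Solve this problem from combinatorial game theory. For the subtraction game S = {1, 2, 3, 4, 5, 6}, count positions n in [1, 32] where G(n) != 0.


Subtraction set S = {1, 2, 3, 4, 5, 6}, so G(n) = n mod 7.
G(n) = 0 when n is a multiple of 7.
Multiples of 7 in [1, 32]: 4
N-positions (nonzero Grundy) = 32 - 4 = 28

28


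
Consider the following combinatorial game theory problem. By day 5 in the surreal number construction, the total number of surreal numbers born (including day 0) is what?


Day 0: {|} = 0 is born. Count = 1.
Day n: the number of surreal numbers born by day n is 2^(n+1) - 1.
By day 0: 2^1 - 1 = 1
By day 1: 2^2 - 1 = 3
By day 2: 2^3 - 1 = 7
By day 3: 2^4 - 1 = 15
By day 4: 2^5 - 1 = 31
By day 5: 2^6 - 1 = 63
By day 5: 63 surreal numbers.

63


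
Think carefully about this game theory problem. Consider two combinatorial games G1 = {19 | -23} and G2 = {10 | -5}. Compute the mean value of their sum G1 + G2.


G1 = {19 | -23}, G2 = {10 | -5}
Each is a switch {a | b} with numbers a > b; its mean value is (a + b)/2, and mean value is additive over game sums: m(G1 + G2) = m(G1) + m(G2).
Mean of G1 = (19 + (-23))/2 = -4/2 = -2
Mean of G2 = (10 + (-5))/2 = 5/2 = 5/2
Mean of G1 + G2 = -2 + 5/2 = 1/2

1/2


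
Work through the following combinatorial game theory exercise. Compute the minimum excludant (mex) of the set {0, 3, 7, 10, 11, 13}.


Set = {0, 3, 7, 10, 11, 13}
0 is in the set.
1 is NOT in the set. This is the mex.
mex = 1

1


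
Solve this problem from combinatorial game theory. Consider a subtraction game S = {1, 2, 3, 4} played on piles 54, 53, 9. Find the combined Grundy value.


Subtraction set: {1, 2, 3, 4}
For this subtraction set, G(n) = n mod 5 (period = max + 1 = 5).
Pile 1 (size 54): G(54) = 54 mod 5 = 4
Pile 2 (size 53): G(53) = 53 mod 5 = 3
Pile 3 (size 9): G(9) = 9 mod 5 = 4
Total Grundy value = XOR of all: 4 XOR 3 XOR 4 = 3

3


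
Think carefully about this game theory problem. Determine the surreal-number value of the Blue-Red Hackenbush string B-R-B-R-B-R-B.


Edges (from ground): B-R-B-R-B-R-B
By Berlekamp's sign-expansion rule, a Blue-Red Hackenbush stalk has the value of the surreal number whose sign sequence is the edge sequence with B -> + and R -> -.
Sign sequence: +-+-+-+
Trace the sign expansion in the surreal number tree, starting from 0:
Edge 1: B (sign +) -> bounds (0, +inf), value = 1
Edge 2: R (sign -) -> bounds (0, 1), value = 1/2
Edge 3: B (sign +) -> bounds (1/2, 1), value = 3/4
Edge 4: R (sign -) -> bounds (1/2, 3/4), value = 5/8
Edge 5: B (sign +) -> bounds (5/8, 3/4), value = 11/16
Edge 6: R (sign -) -> bounds (5/8, 11/16), value = 21/32
Edge 7: B (sign +) -> bounds (21/32, 11/16), value = 43/64
Game value = 43/64

43/64


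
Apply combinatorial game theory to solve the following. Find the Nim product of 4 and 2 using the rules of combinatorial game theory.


Nim multiplication is bilinear over XOR: (u XOR v) * w = (u*w) XOR (v*w).
So we split each operand into its bit components and XOR the pairwise Nim products.
4 = 4 (as XOR of powers of 2).
2 = 2 (as XOR of powers of 2).
Using the standard Nim-product table on single bits:
  2*2 = 3,   2*4 = 8,   2*8 = 12,
  4*4 = 6,   4*8 = 11,  8*8 = 13,
and  1*x = x (identity), k*l = l*k (commutative).
Pairwise Nim products:
  4 * 2 = 8
XOR them: 8 = 8.
Result: 4 * 2 = 8 (in Nim).

8


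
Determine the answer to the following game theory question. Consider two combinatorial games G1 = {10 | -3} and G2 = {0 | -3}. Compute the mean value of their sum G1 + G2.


G1 = {10 | -3}, G2 = {0 | -3}
Each is a switch {a | b} with numbers a > b; its mean value is (a + b)/2, and mean value is additive over game sums: m(G1 + G2) = m(G1) + m(G2).
Mean of G1 = (10 + (-3))/2 = 7/2 = 7/2
Mean of G2 = (0 + (-3))/2 = -3/2 = -3/2
Mean of G1 + G2 = 7/2 + -3/2 = 2

2


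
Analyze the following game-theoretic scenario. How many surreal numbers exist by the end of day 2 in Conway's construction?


Day 0: {|} = 0 is born. Count = 1.
Day n: the number of surreal numbers born by day n is 2^(n+1) - 1.
By day 0: 2^1 - 1 = 1
By day 1: 2^2 - 1 = 3
By day 2: 2^3 - 1 = 7
By day 2: 7 surreal numbers.

7


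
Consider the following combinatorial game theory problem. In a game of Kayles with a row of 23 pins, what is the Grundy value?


Kayles: a move removes 1 or 2 adjacent pins from a contiguous row.
Removing pins from a row of k leaves two independent rows (a, b) with a + b = k - 1 (one pin) or a + b = k - 2 (two pins); an end removal gives a = 0.
By Sprague-Grundy, G(k) = mex{ G(a) XOR G(b) } over all these splits. G(0) = 0.
G(1): splits (0,0):0^0=0 -> mex({0}) = 1
G(2): splits (0,1):0^1=1 (0,0):0^0=0 -> mex({0, 1}) = 2
G(3): splits (0,2):0^2=2 (1,1):1^1=0 (0,1):0^1=1 -> mex({0, 1, 2}) = 3
G(4): splits (0,3):0^3=3 (1,2):1^2=3 (0,2):0^2=2 (1,1):1^1=0 -> mex({0, 2, 3}) = 1
G(5): splits (0,4):0^1=1 (1,3):1^3=2 (2,2):2^2=0 (0,3):0^3=3 (1,2):1^2=3 -> mex({0, 1, 2, 3}) = 4
G(6) = mex({0, 1, 2, 4}) = 3
G(7) = mex({0, 1, 3, 4, 5}) = 2
G(8) = mex({0, 2, 3, 5, 6}) = 1
G(9) = mex({0, 1, 2, 3, 6, 7}) = 4
G(10) = mex({0, 1, 3, 4, 5, 7}) = 2
G(11) = mex({0, 1, 2, 3, 4, 5}) = 6
G(12) = mex({0, 1, 2, 3, 5, 6, 7}) = 4
G(13) = mex({0, 2, 3, 4, 6, 7}) = 1
G(14) = mex({0, 1, 4, 5, 6, 7}) = 2
G(15) = mex({0, 1, 2, 3, 4, 5, 6}) = 7
G(16) = mex({0, 2, 3, 5, 6, 7}) = 1
G(17) = mex({0, 1, 2, 3, 5, 6, 7}) = 4
G(18) = mex({0, 1, 2, 4, 5, 6}) = 3
G(19) = mex({0, 1, 3, 4, 5, 7}) = 2
G(20) = mex({0, 2, 3, 4, 5, 6, 7}) = 1
G(21) = mex({0, 1, 2, 3, 5, 6, 7}) = 4
G(22) = mex({0, 1, 2, 3, 4, 5, 7}) = 6
G(23) = mex({0, 1, 2, 3, 4, 5, 6}) = 7
Therefore G(23) = 7.

7


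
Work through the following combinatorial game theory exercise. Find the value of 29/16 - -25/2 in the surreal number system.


x = 29/16, y = -25/2
Converting to common denominator: 16
x = 29/16, y = -200/16
x - y = 29/16 - -25/2 = 229/16

229/16


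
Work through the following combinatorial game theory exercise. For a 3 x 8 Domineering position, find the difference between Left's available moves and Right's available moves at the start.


Board is 3 x 8 (rows x cols).
Left (vertical) placements: (rows-1) * cols = 2 * 8 = 16
Right (horizontal) placements: rows * (cols-1) = 3 * 7 = 21
Advantage = Left - Right = 16 - 21 = -5

-5


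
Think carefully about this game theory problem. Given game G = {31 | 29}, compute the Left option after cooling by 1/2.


Original game: {31 | 29} (a switch {a | b} with a > b).
Cooling by t (for t below the temperature (a - b)/2 = 1) taxes each move by t: {a | b} cooled by t is {a - t | b + t}.
Cooling amount: t = 1/2
Cooled Left option: 31 - 1/2 = 61/2
Cooled Right option: 29 + 1/2 = 59/2
Cooled game: {61/2 | 59/2}
Left option = 61/2

61/2


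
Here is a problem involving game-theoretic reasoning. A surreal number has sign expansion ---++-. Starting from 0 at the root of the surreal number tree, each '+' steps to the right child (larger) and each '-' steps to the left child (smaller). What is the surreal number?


Sign expansion: ---++-
Rule: track bounds (lo, hi), initially (-inf, +inf). On '+', the current value becomes lo and we move to the simplest number in (value, hi): value + 1 if hi = +inf, otherwise the midpoint (value + hi)/2. On '-', the current value becomes hi and we move to value - 1 if lo = -inf, otherwise the midpoint (lo + value)/2.
Start at 0.
Step 1: sign = -, move left. Bounds: (-inf, 0). Value = -1
Step 2: sign = -, move left. Bounds: (-inf, -1). Value = -2
Step 3: sign = -, move left. Bounds: (-inf, -2). Value = -3
Step 4: sign = +, move right. Bounds: (-3, -2). Value = -5/2
Step 5: sign = +, move right. Bounds: (-5/2, -2). Value = -9/4
Step 6: sign = -, move left. Bounds: (-5/2, -9/4). Value = -19/8
The surreal number with sign expansion ---++- is -19/8.

-19/8


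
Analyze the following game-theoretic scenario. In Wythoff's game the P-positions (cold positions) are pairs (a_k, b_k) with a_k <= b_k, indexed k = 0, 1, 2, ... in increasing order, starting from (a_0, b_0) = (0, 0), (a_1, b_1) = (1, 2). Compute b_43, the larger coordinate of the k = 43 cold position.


By Wythoff's theorem, a_k = floor(k * phi) and b_k = floor(k * phi^2) = a_k + k, where phi = (1 + sqrt(5))/2 is the golden ratio.
phi = (1 + sqrt(5))/2 = 1.618034
phi^2 = phi + 1 = 2.618034
k = 43
k * phi^2 = 43 * 2.618034 = 112.575462
b_43 = floor(k * phi^2) = 112 (check: a_43 + k = 69 + 43 = 112)

112


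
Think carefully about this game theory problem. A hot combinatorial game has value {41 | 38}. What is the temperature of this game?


The game is {41 | 38}, a switch {a | b} with numbers a > b.
Cooling {a | b} by t gives {a - t | b + t}, which stops being hot when a - t = b + t, i.e. at t = (a - b)/2. So the temperature of a switch is (a - b)/2.
Temperature = (Left option - Right option) / 2
= (41 - (38)) / 2
= 3 / 2
= 3/2

3/2


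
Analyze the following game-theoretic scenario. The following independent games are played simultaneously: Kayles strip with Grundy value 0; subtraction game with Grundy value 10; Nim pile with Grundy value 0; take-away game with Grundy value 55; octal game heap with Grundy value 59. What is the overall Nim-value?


By the Sprague-Grundy theorem, the Grundy value of a sum of games is the XOR of individual Grundy values.
Kayles strip: Grundy value = 0. Running XOR: 0 XOR 0 = 0
subtraction game: Grundy value = 10. Running XOR: 0 XOR 10 = 10
Nim pile: Grundy value = 0. Running XOR: 10 XOR 0 = 10
take-away game: Grundy value = 55. Running XOR: 10 XOR 55 = 61
octal game heap: Grundy value = 59. Running XOR: 61 XOR 59 = 6
The combined Grundy value is 6.

6


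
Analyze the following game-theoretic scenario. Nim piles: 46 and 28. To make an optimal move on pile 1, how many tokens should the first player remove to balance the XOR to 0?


Piles: 46 and 28
Current XOR: 46 XOR 28 = 50 (non-zero, so this is an N-position).
To make the XOR zero, we need to find a move that balances the piles.
For pile 1 (size 46): target = 46 XOR 50 = 28
We reduce pile 1 from 46 to 28.
Tokens removed: 46 - 28 = 18
Verification: 28 XOR 28 = 0

18


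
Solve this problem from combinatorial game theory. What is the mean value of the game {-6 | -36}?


Game = {-6 | -36}, a switch {a | b} with numbers a > b.
Its thermograph has left wall a - t and right wall b + t, which meet at t = (a - b)/2, where both equal (a + b)/2. So the mast (mean value) is at (a + b)/2.
Mean = (-6 + (-36))/2 = -42/2 = -21

-21


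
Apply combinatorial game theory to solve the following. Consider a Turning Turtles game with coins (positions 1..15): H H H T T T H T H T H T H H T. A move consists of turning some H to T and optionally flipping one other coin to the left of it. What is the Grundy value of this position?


Coins: H H H T T T H T H T H T H H T
Key fact: a single head at position k behaves exactly like a Nim heap of size k (turning it to T and optionally flipping a coin at j < k corresponds to moving the heap from k to j, or to 0), and heads combine as a disjunctive sum (two heads at the same place would cancel, matching j XOR j = 0). So the Nim-value is the XOR of the 1-indexed positions of the heads.
Face-up positions (1-indexed): [1, 2, 3, 7, 9, 11, 13, 14]
XOR 0 with 1: 0 XOR 1 = 1
XOR 1 with 2: 1 XOR 2 = 3
XOR 3 with 3: 3 XOR 3 = 0
XOR 0 with 7: 0 XOR 7 = 7
XOR 7 with 9: 7 XOR 9 = 14
XOR 14 with 11: 14 XOR 11 = 5
XOR 5 with 13: 5 XOR 13 = 8
XOR 8 with 14: 8 XOR 14 = 6
Nim-value = 6

6


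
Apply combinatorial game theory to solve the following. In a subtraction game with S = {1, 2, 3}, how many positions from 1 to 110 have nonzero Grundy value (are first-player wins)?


Subtraction set S = {1, 2, 3}, so G(n) = n mod 4.
G(n) = 0 when n is a multiple of 4.
Multiples of 4 in [1, 110]: 27
N-positions (nonzero Grundy) = 110 - 27 = 83

83


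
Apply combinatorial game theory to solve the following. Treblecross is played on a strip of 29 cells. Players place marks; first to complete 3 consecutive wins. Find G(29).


Treblecross: place X on empty cells; 3-in-a-row wins.
Playing within two cells of an existing X lets the opponent win at once, so sensible play treats the cells i-2..i+2 around each X as dead. The player left with no safe cell loses, so this is a normal-play take-away game on strips of safe cells.
Placing X at cell i (0-indexed) of a strip of k safe cells leaves independent strips of sizes max(0, i-2) and max(0, k-i-3). Hence G(k) = mex{ G(max(0,i-2)) XOR G(max(0,k-i-3)) : 0 <= i < k }, with G(0) = 0.
G(1): splits (0,0):0^0=0 -> mex({0}) = 1
G(2): splits (0,0):0^0=0 -> mex({0}) = 1
G(3): splits (0,0):0^0=0 -> mex({0}) = 1
G(4): splits (0,1):0^1=1 (0,0):0^0=0 -> mex({0, 1}) = 2
G(5): splits (0,2):0^1=1 (0,1):0^1=1 (0,0):0^0=0 -> mex({0, 1}) = 2
G(6) = mex({1}) = 0
G(7) = mex({0, 1, 2}) = 3
G(8) = mex({0, 1, 2}) = 3
G(9) = mex({0, 2}) = 1
G(10) = mex({0, 2, 3}) = 1
G(11) = mex({0, 3}) = 1
G(12) = mex({1, 3}) = 0
G(13) = mex({0, 1, 2, 3}) = 4
G(14) = mex({0, 1, 2}) = 3
G(15) = mex({0, 1, 2}) = 3
G(16) = mex({0, 1, 2, 4}) = 3
G(17) = mex({0, 1, 3, 4}) = 2
G(18) = mex({0, 1, 3, 4}) = 2
G(19) = mex({0, 1, 3, 5}) = 2
G(20) = mex({0, 1, 2, 3, 5}) = 4
G(21) = mex({0, 1, 2, 3, 5}) = 4
G(22) = mex({1, 2, 6}) = 0
G(23) = mex({0, 1, 2, 3, 4, 6}) = 5
G(24) = mex({0, 1, 2, 3, 4}) = 5
G(25) = mex({0, 1, 3, 4, 7}) = 2
G(26) = mex({0, 1, 3, 4, 5, 7}) = 2
G(27) = mex({0, 1, 3, 5}) = 2
G(28) = mex({0, 1, 2, 5}) = 3
G(29) = mex({0, 1, 2, 4, 5, 6}) = 3
Therefore G(29) = 3.

3


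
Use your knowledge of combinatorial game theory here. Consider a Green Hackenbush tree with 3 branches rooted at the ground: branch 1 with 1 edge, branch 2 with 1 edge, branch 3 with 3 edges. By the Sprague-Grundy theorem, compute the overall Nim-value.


The tree has 3 branches from the ground vertex.
In Green Hackenbush, the Nim-value of a simple path of length k is k.
Branch 1: length 1, Nim-value = 1
Branch 2: length 1, Nim-value = 1
Branch 3: length 3, Nim-value = 3
Total Nim-value = XOR of all branch values:
0 XOR 1 = 1
1 XOR 1 = 0
0 XOR 3 = 3
Nim-value of the tree = 3

3


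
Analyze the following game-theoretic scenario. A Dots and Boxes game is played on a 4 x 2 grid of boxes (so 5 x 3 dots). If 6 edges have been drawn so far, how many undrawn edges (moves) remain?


Grid: 4 x 2 boxes, i.e. 5 rows and 3 columns of dots.
Horizontal edges: (rows + 1) * cols = 5 * 2 = 10
Vertical edges: rows * (cols + 1) = 4 * 3 = 12
Total edges: 10 + 12 = 22
Edges drawn: 6
Remaining: 22 - 6 = 16

16


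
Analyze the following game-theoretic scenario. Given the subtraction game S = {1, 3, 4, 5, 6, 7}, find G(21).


The subtraction set is S = {1, 3, 4, 5, 6, 7}.
G(k) = mex{ G(k - s) : s in S, s <= k }. We compute iteratively: G(0) = 0.
G(1) = mex({0}) = 1
G(2) = mex({1}) = 0
G(3) = mex({0}) = 1
G(4) = mex({0, 1}) = 2
G(5) = mex({0, 1, 2}) = 3
G(6) = mex({0, 1, 3}) = 2
G(7) = mex({0, 1, 2}) = 3
G(8) = mex({0, 1, 2, 3}) = 4
G(9) = mex({0, 1, 2, 3, 4}) = 5
G(10) = mex({1, 2, 3, 5}) = 0
G(11) = mex({0, 2, 3, 4}) = 1
G(12) = mex({1, 2, 3, 4, 5}) = 0
G(13) = mex({0, 2, 3, 4, 5}) = 1
G(14) = mex({0, 1, 3, 4, 5}) = 2
G(15) = mex({0, 1, 2, 4, 5}) = 3
G(16) = mex({0, 1, 3, 5}) = 2
Observe that G(10)..G(16) = 0, 1, 0, 1, 2, 3, 2 repeats G(0)..G(6) = 0, 1, 0, 1, 2, 3, 2.
For k >= max(S) = 7, G(k) is determined by the previous 7 values G(k-7)..G(k-1); a window of 7 consecutive values has recurred shifted by 10, so by induction G(k + 10) = G(k) for all k >= 0: the sequence is periodic from the start with period 10.
One period: G(0..9) = 0, 1, 0, 1, 2, 3, 2, 3, 4, 5.
21 mod 10 = 1, so G(21) = G(1) = 1.

1


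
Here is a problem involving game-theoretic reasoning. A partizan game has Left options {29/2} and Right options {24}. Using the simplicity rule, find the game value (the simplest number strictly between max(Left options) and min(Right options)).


Left options: {29/2}, max = 29/2
Right options: {24}, min = 24
All options are numbers and max(Left) < min(Right), so by the simplicity theorem the value is the simplest (earliest-born) number strictly between 29/2 and 24.
Integers 15 through 23 all lie strictly between 29/2 and 24.
Among integers, the simplest (lowest birthday = smallest |n|; 0 is born on day 0, +-n on day n) is 15.
No non-integer in the interval can be simpler: if x is a non-integer in the interval, then floor(x) or ceil(x) also lies in the interval (the interval contains an integer), and both are proper prefixes of x's sign expansion, i.e. born earlier. So the game value is 15.
Game value = 15

15


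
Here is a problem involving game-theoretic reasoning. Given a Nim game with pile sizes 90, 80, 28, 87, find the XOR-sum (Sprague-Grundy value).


We need the XOR (exclusive or) of all pile sizes.
After XOR-ing pile 1 (size 90): 0 XOR 90 = 90
After XOR-ing pile 2 (size 80): 90 XOR 80 = 10
After XOR-ing pile 3 (size 28): 10 XOR 28 = 22
After XOR-ing pile 4 (size 87): 22 XOR 87 = 65
The Nim-value of this position is 65.

65


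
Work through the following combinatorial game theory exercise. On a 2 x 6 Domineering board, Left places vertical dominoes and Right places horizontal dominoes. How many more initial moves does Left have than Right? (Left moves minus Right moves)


Board is 2 x 6 (rows x cols).
Left (vertical) placements: (rows-1) * cols = 1 * 6 = 6
Right (horizontal) placements: rows * (cols-1) = 2 * 5 = 10
Advantage = Left - Right = 6 - 10 = -4

-4


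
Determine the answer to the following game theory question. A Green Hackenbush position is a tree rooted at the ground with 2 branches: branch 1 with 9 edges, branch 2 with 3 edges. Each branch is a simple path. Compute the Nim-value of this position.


The tree has 2 branches from the ground vertex.
In Green Hackenbush, the Nim-value of a simple path of length k is k.
Branch 1: length 9, Nim-value = 9
Branch 2: length 3, Nim-value = 3
Total Nim-value = XOR of all branch values:
0 XOR 9 = 9
9 XOR 3 = 10
Nim-value of the tree = 10

10


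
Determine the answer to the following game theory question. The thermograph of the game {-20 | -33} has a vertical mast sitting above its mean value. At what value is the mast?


Game = {-20 | -33}, a switch {a | b} with numbers a > b.
Its thermograph has left wall a - t and right wall b + t, which meet at t = (a - b)/2, where both equal (a + b)/2. So the mast (mean value) is at (a + b)/2.
Mean = (-20 + (-33))/2 = -53/2 = -53/2

-53/2


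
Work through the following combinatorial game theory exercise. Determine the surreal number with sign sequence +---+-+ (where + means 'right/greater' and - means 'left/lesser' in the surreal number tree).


Sign expansion: +---+-+
Rule: track bounds (lo, hi), initially (-inf, +inf). On '+', the current value becomes lo and we move to the simplest number in (value, hi): value + 1 if hi = +inf, otherwise the midpoint (value + hi)/2. On '-', the current value becomes hi and we move to value - 1 if lo = -inf, otherwise the midpoint (lo + value)/2.
Start at 0.
Step 1: sign = +, move right. Bounds: (0, +inf). Value = 1
Step 2: sign = -, move left. Bounds: (0, 1). Value = 1/2
Step 3: sign = -, move left. Bounds: (0, 1/2). Value = 1/4
Step 4: sign = -, move left. Bounds: (0, 1/4). Value = 1/8
Step 5: sign = +, move right. Bounds: (1/8, 1/4). Value = 3/16
Step 6: sign = -, move left. Bounds: (1/8, 3/16). Value = 5/32
Step 7: sign = +, move right. Bounds: (5/32, 3/16). Value = 11/64
The surreal number with sign expansion +---+-+ is 11/64.

11/64


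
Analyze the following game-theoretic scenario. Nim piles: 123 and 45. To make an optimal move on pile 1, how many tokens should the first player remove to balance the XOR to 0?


Piles: 123 and 45
Current XOR: 123 XOR 45 = 86 (non-zero, so this is an N-position).
To make the XOR zero, we need to find a move that balances the piles.
For pile 1 (size 123): target = 123 XOR 86 = 45
We reduce pile 1 from 123 to 45.
Tokens removed: 123 - 45 = 78
Verification: 45 XOR 45 = 0

78


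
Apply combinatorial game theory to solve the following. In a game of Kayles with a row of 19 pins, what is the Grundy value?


Kayles: a move removes 1 or 2 adjacent pins from a contiguous row.
Removing pins from a row of k leaves two independent rows (a, b) with a + b = k - 1 (one pin) or a + b = k - 2 (two pins); an end removal gives a = 0.
By Sprague-Grundy, G(k) = mex{ G(a) XOR G(b) } over all these splits. G(0) = 0.
G(1): splits (0,0):0^0=0 -> mex({0}) = 1
G(2): splits (0,1):0^1=1 (0,0):0^0=0 -> mex({0, 1}) = 2
G(3): splits (0,2):0^2=2 (1,1):1^1=0 (0,1):0^1=1 -> mex({0, 1, 2}) = 3
G(4): splits (0,3):0^3=3 (1,2):1^2=3 (0,2):0^2=2 (1,1):1^1=0 -> mex({0, 2, 3}) = 1
G(5): splits (0,4):0^1=1 (1,3):1^3=2 (2,2):2^2=0 (0,3):0^3=3 (1,2):1^2=3 -> mex({0, 1, 2, 3}) = 4
G(6) = mex({0, 1, 2, 4}) = 3
G(7) = mex({0, 1, 3, 4, 5}) = 2
G(8) = mex({0, 2, 3, 5, 6}) = 1
G(9) = mex({0, 1, 2, 3, 6, 7}) = 4
G(10) = mex({0, 1, 3, 4, 5, 7}) = 2
G(11) = mex({0, 1, 2, 3, 4, 5}) = 6
G(12) = mex({0, 1, 2, 3, 5, 6, 7}) = 4
G(13) = mex({0, 2, 3, 4, 6, 7}) = 1
G(14) = mex({0, 1, 4, 5, 6, 7}) = 2
G(15) = mex({0, 1, 2, 3, 4, 5, 6}) = 7
G(16) = mex({0, 2, 3, 5, 6, 7}) = 1
G(17) = mex({0, 1, 2, 3, 5, 6, 7}) = 4
G(18) = mex({0, 1, 2, 4, 5, 6}) = 3
G(19) = mex({0, 1, 3, 4, 5, 7}) = 2
Therefore G(19) = 2.

2
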